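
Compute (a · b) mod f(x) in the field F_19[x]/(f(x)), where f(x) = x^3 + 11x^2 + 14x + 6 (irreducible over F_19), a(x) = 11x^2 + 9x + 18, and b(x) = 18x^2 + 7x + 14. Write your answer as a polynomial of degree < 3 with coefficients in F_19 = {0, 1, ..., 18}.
a · b ≡ 3x^2 + 9x + 11 (mod f(x))

Multiply in F_19[x]: a(x)·b(x) = (11x^2 + 9x + 18)·(18x^2 + 7x + 14) = 8x^4 + 11x^3 + 9x^2 + 5x + 5. This has degree ≥ 3, so divide by f(x) over F_19: 8x^4 + 11x^3 + 9x^2 + 5x + 5 = (8x + 18)·(x^3 + 11x^2 + 14x + 6) + (3x^2 + 9x + 11). Hence a·b ≡ 3x^2 + 9x + 11 (mod f). (F_19[x]/(f) is a field with 19^3 = 6859 elements since f is irreducible of degree 3.)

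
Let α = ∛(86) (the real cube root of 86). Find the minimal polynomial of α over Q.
m_α(x) = x^3 - 86

α satisfies α^3 = 86, so x^3 - 86 annihilates α. By the rational root test, a rational root p/q (in lowest terms) of x^3 - 86 would satisfy p^3 = 86 q^3, forcing q = 1 and p^3 = 86; but 86 is not a perfect cube, contradiction. A monic cubic over Q with no rational root is irreducible (any nontrivial factorization would include a linear factor). Hence x^3 - 86 is the minimal polynomial of α, and in particular [Q(α):Q] = 3.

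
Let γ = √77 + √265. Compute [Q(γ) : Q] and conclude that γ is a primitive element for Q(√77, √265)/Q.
[Q(γ) : Q] = 4 (equivalently, Q(γ) = Q(√77, √265))

Obviously Q(γ) ⊆ Q(√77, √265), and [Q(√77, √265):Q] = 4 (since 77, 265 are distinct squarefree integers > 1 with 20405 not a perfect square). To show equality we compute the minimal polynomial of γ. From γ = √77 + √265: γ^2 = 77 + 2√(20405) + 265 = 342 + 2√(20405), so γ^2 - 342 = 2√(20405); squaring, (γ^2 - 342)^2 = 4·20405, i.e. γ^4 - 684γ^2 + 116964 - 81620 = 0, i.e. γ^4 - 684γ^2 + 35344 = 0. So γ is a root of x^4 - 684x^2 + 35344. This polynomial is irreducible over Q: it has no rational root (each ±√77 ± √265 is irrational), and any factorization into two quadratics over Q would force √(20405) ∈ Q (pairing opposite roots) or √77, √265 ∈ Q (other pairings), all impossible. Hence [Q(γ):Q] = 4 = [Q(√77, √265):Q], so Q(γ) = Q(√77, √265).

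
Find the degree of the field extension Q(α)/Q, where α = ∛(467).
[Q(α):Q] = 3

The minimal polynomial of α is x^3 - 467, irreducible over Q since 467 is not a perfect cube (so x^3 - 467 has no rational root). Hence [Q(α):Q] = deg(m_α) = 3.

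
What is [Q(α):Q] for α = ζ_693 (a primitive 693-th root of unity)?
[Q(α):Q] = 360

The minimal polynomial of ζ_693 over Q is the 693-th cyclotomic polynomial Φ_693(x), which is irreducible over Q and has degree φ(693) = 360. Hence [Q(α):Q] = φ(693) = 360.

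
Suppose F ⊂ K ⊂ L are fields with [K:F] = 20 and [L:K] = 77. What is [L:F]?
[L:F] = 1540

The tower law says that for any tower of field extensions F ⊂ K ⊂ L with finite degrees, [L:F] = [L:K] · [K:F]. Here this gives [L:F] = 77 · 20 = 1540.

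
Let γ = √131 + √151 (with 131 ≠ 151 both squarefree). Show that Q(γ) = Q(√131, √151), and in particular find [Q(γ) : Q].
[Q(γ) : Q] = 4 (equivalently, Q(γ) = Q(√131, √151))

Obviously Q(γ) ⊆ Q(√131, √151), and [Q(√131, √151):Q] = 4 (since 131, 151 are distinct squarefree integers > 1 with 19781 not a perfect square). To show equality we compute the minimal polynomial of γ. From γ = √131 + √151: γ^2 = 131 + 2√(19781) + 151 = 282 + 2√(19781), so γ^2 - 282 = 2√(19781); squaring, (γ^2 - 282)^2 = 4·19781, i.e. γ^4 - 564γ^2 + 79524 - 79124 = 0, i.e. γ^4 - 564γ^2 + 400 = 0. So γ is a root of x^4 - 564x^2 + 400. This polynomial is irreducible over Q: it has no rational root (each ±√131 ± √151 is irrational), and any factorization into two quadratics over Q would force √(19781) ∈ Q (pairing opposite roots) or √131, √151 ∈ Q (other pairings), all impossible. Hence [Q(γ):Q] = 4 = [Q(√131, √151):Q], so Q(γ) = Q(√131, √151).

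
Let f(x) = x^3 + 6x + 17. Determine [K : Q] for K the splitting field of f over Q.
[K : Q] = 6

By the rational root test, any rational root of the monic integer polynomial f(x) = x^3 + 6x + 17 must be an integer dividing the constant term 17, i.e. one of ±{1, 17}. Evaluating: f(1) = 24, f(-1) = 10, f(17) = 5032, f(-17) = -4998; none is 0, so f has no rational root and is therefore irreducible over Q (a cubic with no linear factor over a field is irreducible). For an irreducible cubic, the Galois group is A_3 or S_3 according as the discriminant disc(f) = -4a^3 - 27b^2 = -4·(6)^3 - 27·(17)^2 = -8667 is or is not a square in Q. Here disc(f) = -8667 is not a perfect square in Q, so the Galois group of f over Q is not contained in A_3 and must be all of S_3. The splitting field has degree |S_3| = 6 over Q, so [K : Q] = 6.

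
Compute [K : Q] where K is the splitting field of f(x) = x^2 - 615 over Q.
[K : Q] = 2

f(x) = x^2 - 615 factors as (x - √615)(x + √615). The splitting field is K = Q(√615). Since 615 is squarefree and > 1, it is not a perfect square, so x^2 - 615 is irreducible over Q and [Q(√615) : Q] = 2. Hence [K : Q] = 2.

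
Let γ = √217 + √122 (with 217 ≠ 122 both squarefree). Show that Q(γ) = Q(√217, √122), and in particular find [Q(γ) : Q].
[Q(γ) : Q] = 4 (equivalently, Q(γ) = Q(√217, √122))

Obviously Q(γ) ⊆ Q(√217, √122), and [Q(√217, √122):Q] = 4 (since 217, 122 are distinct squarefree integers > 1 with 26474 not a perfect square). To show equality we compute the minimal polynomial of γ. From γ = √217 + √122: γ^2 = 217 + 2√(26474) + 122 = 339 + 2√(26474), so γ^2 - 339 = 2√(26474); squaring, (γ^2 - 339)^2 = 4·26474, i.e. γ^4 - 678γ^2 + 114921 - 105896 = 0, i.e. γ^4 - 678γ^2 + 9025 = 0. So γ is a root of x^4 - 678x^2 + 9025. This polynomial is irreducible over Q: it has no rational root (each ±√217 ± √122 is irrational), and any factorization into two quadratics over Q would force √(26474) ∈ Q (pairing opposite roots) or √217, √122 ∈ Q (other pairings), all impossible. Hence [Q(γ):Q] = 4 = [Q(√217, √122):Q], so Q(γ) = Q(√217, √122).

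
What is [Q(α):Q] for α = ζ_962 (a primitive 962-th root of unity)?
[Q(α):Q] = 432

The minimal polynomial of ζ_962 over Q is the 962-th cyclotomic polynomial Φ_962(x), which is irreducible over Q and has degree φ(962) = 432. Hence [Q(α):Q] = φ(962) = 432.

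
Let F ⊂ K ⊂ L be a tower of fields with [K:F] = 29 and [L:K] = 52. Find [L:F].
[L:F] = 1508

The tower law says that for any tower of field extensions F ⊂ K ⊂ L with finite degrees, [L:F] = [L:K] · [K:F]. Here this gives [L:F] = 52 · 29 = 1508.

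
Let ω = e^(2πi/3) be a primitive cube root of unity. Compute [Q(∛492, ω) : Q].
[Q(∛492, ω) : Q] = 6

[Q(∛492):Q] = 3 (min poly x^3 - 492, irreducible since 492 is not a perfect cube). [Q(ω):Q] = 2 (min poly x^2 + x + 1). Since Q(∛492) ⊂ R and ω ∉ R, we have ω ∉ Q(∛492), so x^2 + x + 1 remains irreducible over Q(∛492) and [Q(∛492, ω) : Q(∛492)] = 2. By the tower law, [Q(∛492, ω) : Q] = 3 · 2 = 6. (In fact Q(∛492, ω) is the splitting field of x^3 - 492 over Q.)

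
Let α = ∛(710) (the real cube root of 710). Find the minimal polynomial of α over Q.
m_α(x) = x^3 - 710

α satisfies α^3 = 710, so x^3 - 710 annihilates α. By the rational root test, a rational root p/q (in lowest terms) of x^3 - 710 would satisfy p^3 = 710 q^3, forcing q = 1 and p^3 = 710; but 710 is not a perfect cube, contradiction. A monic cubic over Q with no rational root is irreducible (any nontrivial factorization would include a linear factor). Hence x^3 - 710 is the minimal polynomial of α, and in particular [Q(α):Q] = 3.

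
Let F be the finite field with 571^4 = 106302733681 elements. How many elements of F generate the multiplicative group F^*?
There are φ(106302733680) = 22535884800 primitive elements

F_q^* is cyclic of order q - 1 = 106302733680. A cyclic group of order m has exactly φ(m) generators. Here m = 106302733680 = 2^4 · 3 · 5 · 11 · 13 · 19 · 163021, so the number of primitive elements is φ(106302733680) = 22535884800.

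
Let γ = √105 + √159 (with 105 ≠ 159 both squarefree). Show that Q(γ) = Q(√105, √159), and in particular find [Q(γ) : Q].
[Q(γ) : Q] = 4 (equivalently, Q(γ) = Q(√105, √159))

Obviously Q(γ) ⊆ Q(√105, √159), and [Q(√105, √159):Q] = 4 (since 105, 159 are distinct squarefree integers > 1 with 16695 not a perfect square). To show equality we compute the minimal polynomial of γ. From γ = √105 + √159: γ^2 = 105 + 2√(16695) + 159 = 264 + 2√(16695), so γ^2 - 264 = 2√(16695); squaring, (γ^2 - 264)^2 = 4·16695, i.e. γ^4 - 528γ^2 + 69696 - 66780 = 0, i.e. γ^4 - 528γ^2 + 2916 = 0. So γ is a root of x^4 - 528x^2 + 2916. This polynomial is irreducible over Q: it has no rational root (each ±√105 ± √159 is irrational), and any factorization into two quadratics over Q would force √(16695) ∈ Q (pairing opposite roots) or √105, √159 ∈ Q (other pairings), all impossible. Hence [Q(γ):Q] = 4 = [Q(√105, √159):Q], so Q(γ) = Q(√105, √159).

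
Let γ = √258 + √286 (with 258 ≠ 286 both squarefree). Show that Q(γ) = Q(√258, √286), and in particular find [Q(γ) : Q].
[Q(γ) : Q] = 4 (equivalently, Q(γ) = Q(√258, √286))

Obviously Q(γ) ⊆ Q(√258, √286), and [Q(√258, √286):Q] = 4 (since 258, 286 are distinct squarefree integers > 1 with 73788 not a perfect square). To show equality we compute the minimal polynomial of γ. From γ = √258 + √286: γ^2 = 258 + 2√(73788) + 286 = 544 + 2√(73788), so γ^2 - 544 = 2√(73788); squaring, (γ^2 - 544)^2 = 4·73788, i.e. γ^4 - 1088γ^2 + 295936 - 295152 = 0, i.e. γ^4 - 1088γ^2 + 784 = 0. So γ is a root of x^4 - 1088x^2 + 784. This polynomial is irreducible over Q: it has no rational root (each ±√258 ± √286 is irrational), and any factorization into two quadratics over Q would force √(73788) ∈ Q (pairing opposite roots) or √258, √286 ∈ Q (other pairings), all impossible. Hence [Q(γ):Q] = 4 = [Q(√258, √286):Q], so Q(γ) = Q(√258, √286).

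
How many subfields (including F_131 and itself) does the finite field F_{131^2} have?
F_{131^2} has 2 subfields

The subfields of F_{p^n} are exactly the fields F_{p^d} for d | n (each is the fixed field of the unique index-d subgroup of Gal(F_{p^n}/F_p) ≅ Z/nZ). The divisors of n = 2 are {1, 2}, giving 2 subfields: F_{131^1}, F_{131^2}.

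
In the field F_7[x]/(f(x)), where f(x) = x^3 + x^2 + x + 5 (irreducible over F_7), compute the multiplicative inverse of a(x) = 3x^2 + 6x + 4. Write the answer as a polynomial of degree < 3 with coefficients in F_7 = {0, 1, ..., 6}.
a(x)^(-1) ≡ 2x^2 + 6 (mod f(x))

Since f is irreducible over F_7, F_7[x]/(f) is a field and a(x) ≠ 0 has an inverse. Apply the extended Euclidean algorithm to f(x) and a(x) in F_7[x]: f(x) = (5x + 2)·a(x) + (4x + 4);  a(x) = (6x + 6)·(4x + 4) + (1). The last nonzero remainder is the constant 1 = gcd(f, a) in F_7. Back-substituting through the division chain expresses 1 = s(x)·a(x) + t(x)·f(x) with s(x) ≡ 2x^2 + 6 (mod f), so a(x)^(-1) ≡ s(x) = 2x^2 + 6 (mod f). Check: (3x^2 + 6x + 4)·(2x^2 + 6) = 6x^4 + 5x^3 + 5x^2 + x + 3 ≡ 1 (mod x^3 + x^2 + x + 5).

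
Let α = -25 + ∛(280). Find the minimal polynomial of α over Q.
m_α(x) = x^3 + 75x^2 + 1875x + 15345

Set β = α + 25 = ∛(280), so β^3 = 280. Then (α + 25)^3 - 280 = 0, i.e. α is a root of g(x) = (x + 25)^3 - 280 = x^3 + 75x^2 + 1875x + 15345. Since g(x) = h(x + 25) where h(x) = x^3 - 280, and h is irreducible over Q (because 280 is not a perfect cube, so h has no rational root, and a monic cubic with no rational root is irreducible), g is also irreducible (irreducibility is preserved under the substitution x → x + 25). Hence m_α(x) = x^3 + 75x^2 + 1875x + 15345.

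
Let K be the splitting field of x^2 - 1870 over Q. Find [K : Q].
[K : Q] = 2

f(x) = x^2 - 1870 factors as (x - √1870)(x + √1870). The splitting field is K = Q(√1870). Since 1870 is squarefree and > 1, it is not a perfect square, so x^2 - 1870 is irreducible over Q and [Q(√1870) : Q] = 2. Hence [K : Q] = 2.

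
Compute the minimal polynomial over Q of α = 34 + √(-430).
m_α(x) = x^2 - 68x + 1586

From α - 34 = √(-430), squaring gives (α - 34)^2 = -430, i.e. α^2 - 68α + 1156 = -430, so α^2 - 68α + 1586 = 0. The discriminant of x^2 - 68x + 1586 is (-68)^2 - 4·(1586) = 4624 - 6344 = -1720, and 4·(-430) is not a perfect square in Q since -430 is squarefree and ≠ 1. Hence x^2 - 68x + 1586 is irreducible over Q and is the minimal polynomial of α.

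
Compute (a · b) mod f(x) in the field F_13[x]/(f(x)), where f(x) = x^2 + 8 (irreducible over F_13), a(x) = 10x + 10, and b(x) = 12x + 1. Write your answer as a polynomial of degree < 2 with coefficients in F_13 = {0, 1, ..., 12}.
a · b ≡ 12 (mod f(x))

Multiply in F_13[x]: a(x)·b(x) = (10x + 10)·(12x + 1) = 3x^2 + 10. This has degree ≥ 2, so divide by f(x) over F_13: 3x^2 + 10 = (3)·(x^2 + 8) + (12). Hence a·b ≡ 12 (mod f). (F_13[x]/(f) is a field with 13^2 = 169 elements since f is irreducible of degree 2.)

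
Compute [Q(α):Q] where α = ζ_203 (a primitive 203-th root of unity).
[Q(α):Q] = 168

The minimal polynomial of ζ_203 over Q is the 203-th cyclotomic polynomial Φ_203(x), which is irreducible over Q and has degree φ(203) = 168. Hence [Q(α):Q] = φ(203) = 168.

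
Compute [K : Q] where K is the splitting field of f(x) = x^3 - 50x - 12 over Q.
[K : Q] = 6

By the rational root test, any rational root of the monic integer polynomial f(x) = x^3 - 50x - 12 must be an integer dividing the constant term -12, i.e. one of ±{1, 2, 3, 4, 6, 12}. Evaluating: f(1) = -61, f(-1) = 37, f(2) = -104, f(-2) = 80, f(3) = -135, f(-3) = 111, f(4) = -148, f(-4) = 124, f(6) = -96, f(-6) = 72, f(12) = 1116, f(-12) = -1140; none is 0, so f has no rational root and is therefore irreducible over Q (a cubic with no linear factor over a field is irreducible). For an irreducible cubic, the Galois group is A_3 or S_3 according as the discriminant disc(f) = -4a^3 - 27b^2 = -4·(-50)^3 - 27·(-12)^2 = 496112 is or is not a square in Q. Here disc(f) = 496112 is not a perfect square in Q, so the Galois group of f over Q is not contained in A_3 and must be all of S_3. The splitting field has degree |S_3| = 6 over Q, so [K : Q] = 6.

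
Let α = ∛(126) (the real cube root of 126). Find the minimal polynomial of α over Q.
m_α(x) = x^3 - 126

α satisfies α^3 = 126, so x^3 - 126 annihilates α. By the rational root test, a rational root p/q (in lowest terms) of x^3 - 126 would satisfy p^3 = 126 q^3, forcing q = 1 and p^3 = 126; but 126 is not a perfect cube, contradiction. A monic cubic over Q with no rational root is irreducible (any nontrivial factorization would include a linear factor). Hence x^3 - 126 is the minimal polynomial of α, and in particular [Q(α):Q] = 3.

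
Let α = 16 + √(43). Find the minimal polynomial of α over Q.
m_α(x) = x^2 - 32x + 213

From α - 16 = √(43), squaring gives (α - 16)^2 = 43, i.e. α^2 - 32α + 256 = 43, so α^2 - 32α + 213 = 0. The discriminant of x^2 - 32x + 213 is (-32)^2 - 4·(213) = 1024 - 852 = 172, and 4·(43) is not a perfect square in Q since 43 is squarefree and ≠ 1. Hence x^2 - 32x + 213 is irreducible over Q and is the minimal polynomial of α.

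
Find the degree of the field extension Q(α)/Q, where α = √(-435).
[Q(α):Q] = 2

[Q(α):Q] equals the degree of the minimal polynomial of α. Here α^2 = -435 and x^2 + 435 is irreducible (d = -435 is squarefree, ≠ 1, hence not a square), so deg(m_α) = 2. Thus [Q(α):Q] = 2.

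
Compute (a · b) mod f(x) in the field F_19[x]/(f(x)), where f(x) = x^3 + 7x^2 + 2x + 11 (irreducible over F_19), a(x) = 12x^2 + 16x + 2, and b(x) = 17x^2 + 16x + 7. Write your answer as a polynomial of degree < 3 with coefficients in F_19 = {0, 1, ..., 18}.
a · b ≡ 7x^2 + 18x + 16 (mod f(x))

Multiply in F_19[x]: a(x)·b(x) = (12x^2 + 16x + 2)·(17x^2 + 16x + 7) = 14x^4 + 8x^3 + 13x^2 + 11x + 14. This has degree ≥ 3, so divide by f(x) over F_19: 14x^4 + 8x^3 + 13x^2 + 11x + 14 = (14x + 5)·(x^3 + 7x^2 + 2x + 11) + (7x^2 + 18x + 16). Hence a·b ≡ 7x^2 + 18x + 16 (mod f). (F_19[x]/(f) is a field with 19^3 = 6859 elements since f is irreducible of degree 3.)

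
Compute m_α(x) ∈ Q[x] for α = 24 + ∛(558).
m_α(x) = x^3 - 72x^2 + 1728x - 14382

Set β = α - 24 = ∛(558), so β^3 = 558. Then (α - 24)^3 - 558 = 0, i.e. α is a root of g(x) = (x - 24)^3 - 558 = x^3 - 72x^2 + 1728x - 14382. Since g(x) = h(x - 24) where h(x) = x^3 - 558, and h is irreducible over Q (because 558 is not a perfect cube, so h has no rational root, and a monic cubic with no rational root is irreducible), g is also irreducible (irreducibility is preserved under the substitution x → x - 24). Hence m_α(x) = x^3 - 72x^2 + 1728x - 14382.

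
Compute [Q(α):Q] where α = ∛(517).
[Q(α):Q] = 3

The minimal polynomial of α is x^3 - 517, irreducible over Q since 517 is not a perfect cube (so x^3 - 517 has no rational root). Hence [Q(α):Q] = deg(m_α) = 3.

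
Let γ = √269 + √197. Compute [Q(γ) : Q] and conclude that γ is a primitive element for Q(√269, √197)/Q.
[Q(γ) : Q] = 4 (equivalently, Q(γ) = Q(√269, √197))

Obviously Q(γ) ⊆ Q(√269, √197), and [Q(√269, √197):Q] = 4 (since 269, 197 are distinct squarefree integers > 1 with 52993 not a perfect square). To show equality we compute the minimal polynomial of γ. From γ = √269 + √197: γ^2 = 269 + 2√(52993) + 197 = 466 + 2√(52993), so γ^2 - 466 = 2√(52993); squaring, (γ^2 - 466)^2 = 4·52993, i.e. γ^4 - 932γ^2 + 217156 - 211972 = 0, i.e. γ^4 - 932γ^2 + 5184 = 0. So γ is a root of x^4 - 932x^2 + 5184. This polynomial is irreducible over Q: it has no rational root (each ±√269 ± √197 is irrational), and any factorization into two quadratics over Q would force √(52993) ∈ Q (pairing opposite roots) or √269, √197 ∈ Q (other pairings), all impossible. Hence [Q(γ):Q] = 4 = [Q(√269, √197):Q], so Q(γ) = Q(√269, √197).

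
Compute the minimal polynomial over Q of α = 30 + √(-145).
m_α(x) = x^2 - 60x + 1045

From α - 30 = √(-145), squaring gives (α - 30)^2 = -145, i.e. α^2 - 60α + 900 = -145, so α^2 - 60α + 1045 = 0. The discriminant of x^2 - 60x + 1045 is (-60)^2 - 4·(1045) = 3600 - 4180 = -580, and 4·(-145) is not a perfect square in Q since -145 is squarefree and ≠ 1. Hence x^2 - 60x + 1045 is irreducible over Q and is the minimal polynomial of α.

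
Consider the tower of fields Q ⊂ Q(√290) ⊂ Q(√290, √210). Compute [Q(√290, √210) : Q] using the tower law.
[Q(√290, √210) : Q] = 4

[Q(√290):Q] = 2 (min poly x^2 - 290, irreducible since 290 is squarefree > 1). For the top step, suppose √210 ∈ Q(√290), say √210 = c + d√290 with c, d ∈ Q. Squaring: 210 = c^2 + 290d^2 + 2cd√290. Since √290 ∉ Q this forces 2cd = 0. If d = 0 then √210 = c ∈ Q, contradicting 210 squarefree > 1. If c = 0 then 210 = 290d^2, so 290·210 = (290d)^2 is a perfect square in Q — but 290·210 = 60900 is not a perfect square (since 290 and 210 are distinct squarefree integers). Contradiction. Hence √210 ∉ Q(√290), so x^2 - 210 stays irreducible over Q(√290) and [Q(√290, √210) : Q(√290)] = 2. By the tower law, [Q(√290, √210) : Q] = 2 · 2 = 4.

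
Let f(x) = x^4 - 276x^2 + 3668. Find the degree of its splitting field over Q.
[K : Q] = 4

Solving the quadratic in x^2: x^2 = (276 ± √(276^2 - 4·3668))/2 = (276 ± √61504)/2 = (276 ± 248)/2, giving x^2 = 14 or x^2 = 262. So f(x) = (x^2 - 14)(x^2 - 262) and the roots of f are ±√14, ±√262. Hence the splitting field is K = Q(√14, √262). Since 14 and 262 are distinct squarefree integers > 1, their product 3668 is not a perfect square, so √262 ∉ Q(√14). By the tower law [K:Q] = [Q(√14,√262):Q(√14)] · [Q(√14):Q] = 2 · 2 = 4.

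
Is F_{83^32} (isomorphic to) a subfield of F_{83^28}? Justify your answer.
No: F_{83^32} is not a subfield of F_{83^28}

F_{p^m} embeds in F_{p^n} iff m | n. Here 32 ∤ 28 (since 28 = 0·32 + 28 with remainder 28 ≠ 0), so F_{83^32} is not a subfield of F_{83^28}. Equivalently: if it were, the tower law would give 32 = [F_{83^32}:F_83] dividing [F_{83^28}:F_83] = 28, contradiction.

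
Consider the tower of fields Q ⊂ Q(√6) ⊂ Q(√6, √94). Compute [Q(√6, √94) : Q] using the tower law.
[Q(√6, √94) : Q] = 4

[Q(√6):Q] = 2 (min poly x^2 - 6, irreducible since 6 is squarefree > 1). For the top step, suppose √94 ∈ Q(√6), say √94 = c + d√6 with c, d ∈ Q. Squaring: 94 = c^2 + 6d^2 + 2cd√6. Since √6 ∉ Q this forces 2cd = 0. If d = 0 then √94 = c ∈ Q, contradicting 94 squarefree > 1. If c = 0 then 94 = 6d^2, so 6·94 = (6d)^2 is a perfect square in Q — but 6·94 = 564 is not a perfect square (since 6 and 94 are distinct squarefree integers). Contradiction. Hence √94 ∉ Q(√6), so x^2 - 94 stays irreducible over Q(√6) and [Q(√6, √94) : Q(√6)] = 2. By the tower law, [Q(√6, √94) : Q] = 2 · 2 = 4.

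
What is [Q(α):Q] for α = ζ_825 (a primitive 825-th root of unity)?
[Q(α):Q] = 400

The minimal polynomial of ζ_825 over Q is the 825-th cyclotomic polynomial Φ_825(x), which is irreducible over Q and has degree φ(825) = 400. Hence [Q(α):Q] = φ(825) = 400.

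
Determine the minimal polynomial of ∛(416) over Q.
m_α(x) = x^3 - 416

α satisfies α^3 = 416, so x^3 - 416 annihilates α. By the rational root test, a rational root p/q (in lowest terms) of x^3 - 416 would satisfy p^3 = 416 q^3, forcing q = 1 and p^3 = 416; but 416 is not a perfect cube, contradiction. A monic cubic over Q with no rational root is irreducible (any nontrivial factorization would include a linear factor). Hence x^3 - 416 is the minimal polynomial of α, and in particular [Q(α):Q] = 3.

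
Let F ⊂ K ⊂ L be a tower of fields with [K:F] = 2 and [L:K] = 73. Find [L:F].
[L:F] = 146

The tower law says that for any tower of field extensions F ⊂ K ⊂ L with finite degrees, [L:F] = [L:K] · [K:F]. Here this gives [L:F] = 73 · 2 = 146.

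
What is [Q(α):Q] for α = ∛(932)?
[Q(α):Q] = 3

The minimal polynomial of α is x^3 - 932, irreducible over Q since 932 is not a perfect cube (so x^3 - 932 has no rational root). Hence [Q(α):Q] = deg(m_α) = 3.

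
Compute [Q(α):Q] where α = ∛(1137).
[Q(α):Q] = 3

The minimal polynomial of α is x^3 - 1137, irreducible over Q since 1137 is not a perfect cube (so x^3 - 1137 has no rational root). Hence [Q(α):Q] = deg(m_α) = 3.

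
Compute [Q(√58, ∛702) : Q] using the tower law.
[Q(√58, ∛702) : Q] = 6

Let L = Q(√58, ∛702). Since Q(√58) ⊂ L and [Q(√58):Q] = 2, the tower law gives 2 | [L:Q]. Likewise Q(∛702) ⊂ L with [Q(∛702):Q] = 3 (because 702 is not a perfect cube), so 3 | [L:Q]. As gcd(2,3) = 1, [L:Q] is divisible by 6. Conversely L is generated over Q by √58 and ∛702, so [L:Q] ≤ 2·3 = 6. Therefore [Q(√58, ∛702) : Q] = 6.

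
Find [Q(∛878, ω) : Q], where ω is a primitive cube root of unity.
[Q(∛878, ω) : Q] = 6

[Q(∛878):Q] = 3 (min poly x^3 - 878, irreducible since 878 is not a perfect cube). [Q(ω):Q] = 2 (min poly x^2 + x + 1). Since Q(∛878) ⊂ R and ω ∉ R, we have ω ∉ Q(∛878), so x^2 + x + 1 remains irreducible over Q(∛878) and [Q(∛878, ω) : Q(∛878)] = 2. By the tower law, [Q(∛878, ω) : Q] = 3 · 2 = 6. (In fact Q(∛878, ω) is the splitting field of x^3 - 878 over Q.)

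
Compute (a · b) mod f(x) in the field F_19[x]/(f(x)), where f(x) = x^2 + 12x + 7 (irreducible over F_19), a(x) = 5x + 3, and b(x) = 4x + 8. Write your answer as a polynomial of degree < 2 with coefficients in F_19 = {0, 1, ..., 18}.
a · b ≡ 2x + 17 (mod f(x))

Multiply in F_19[x]: a(x)·b(x) = (5x + 3)·(4x + 8) = x^2 + 14x + 5. This has degree ≥ 2, so divide by f(x) over F_19: x^2 + 14x + 5 = (1)·(x^2 + 12x + 7) + (2x + 17). Hence a·b ≡ 2x + 17 (mod f). (F_19[x]/(f) is a field with 19^2 = 361 elements since f is irreducible of degree 2.)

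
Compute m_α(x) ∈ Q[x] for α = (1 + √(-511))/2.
m_α(x) = x^2 - x + 128

From 2α - 1 = √(-511), squaring gives (2α - 1)^2 = -511, i.e. 4α^2 - 4α + 1 = -511, so α^2 - α + (1 + 511)/4 = 0. Since -511 ≡ 1 (mod 4), (1 + 511)/4 = 128 ∈ Z. The polynomial x^2 - x + 128 has discriminant 1 - 4·(128) = -511, which is not a perfect square in Q (d = -511 is squarefree and ≠ 1), so x^2 - x + 128 is irreducible over Q. It is the minimal polynomial of α.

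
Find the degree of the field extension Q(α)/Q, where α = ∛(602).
[Q(α):Q] = 3

The minimal polynomial of α is x^3 - 602, irreducible over Q since 602 is not a perfect cube (so x^3 - 602 has no rational root). Hence [Q(α):Q] = deg(m_α) = 3.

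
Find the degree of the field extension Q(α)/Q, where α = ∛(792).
[Q(α):Q] = 3

The minimal polynomial of α is x^3 - 792, irreducible over Q since 792 is not a perfect cube (so x^3 - 792 has no rational root). Hence [Q(α):Q] = deg(m_α) = 3.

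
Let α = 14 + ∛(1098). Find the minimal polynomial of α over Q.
m_α(x) = x^3 - 42x^2 + 588x - 3842

Set β = α - 14 = ∛(1098), so β^3 = 1098. Then (α - 14)^3 - 1098 = 0, i.e. α is a root of g(x) = (x - 14)^3 - 1098 = x^3 - 42x^2 + 588x - 3842. Since g(x) = h(x - 14) where h(x) = x^3 - 1098, and h is irreducible over Q (because 1098 is not a perfect cube, so h has no rational root, and a monic cubic with no rational root is irreducible), g is also irreducible (irreducibility is preserved under the substitution x → x - 14). Hence m_α(x) = x^3 - 42x^2 + 588x - 3842.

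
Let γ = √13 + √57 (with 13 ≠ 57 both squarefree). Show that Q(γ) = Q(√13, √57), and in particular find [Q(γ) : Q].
[Q(γ) : Q] = 4 (equivalently, Q(γ) = Q(√13, √57))

Obviously Q(γ) ⊆ Q(√13, √57), and [Q(√13, √57):Q] = 4 (since 13, 57 are distinct squarefree integers > 1 with 741 not a perfect square). To show equality we compute the minimal polynomial of γ. From γ = √13 + √57: γ^2 = 13 + 2√(741) + 57 = 70 + 2√(741), so γ^2 - 70 = 2√(741); squaring, (γ^2 - 70)^2 = 4·741, i.e. γ^4 - 140γ^2 + 4900 - 2964 = 0, i.e. γ^4 - 140γ^2 + 1936 = 0. So γ is a root of x^4 - 140x^2 + 1936. This polynomial is irreducible over Q: it has no rational root (each ±√13 ± √57 is irrational), and any factorization into two quadratics over Q would force √(741) ∈ Q (pairing opposite roots) or √13, √57 ∈ Q (other pairings), all impossible. Hence [Q(γ):Q] = 4 = [Q(√13, √57):Q], so Q(γ) = Q(√13, √57).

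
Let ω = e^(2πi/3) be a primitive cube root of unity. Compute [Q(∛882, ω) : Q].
[Q(∛882, ω) : Q] = 6

[Q(∛882):Q] = 3 (min poly x^3 - 882, irreducible since 882 is not a perfect cube). [Q(ω):Q] = 2 (min poly x^2 + x + 1). Since Q(∛882) ⊂ R and ω ∉ R, we have ω ∉ Q(∛882), so x^2 + x + 1 remains irreducible over Q(∛882) and [Q(∛882, ω) : Q(∛882)] = 2. By the tower law, [Q(∛882, ω) : Q] = 3 · 2 = 6. (In fact Q(∛882, ω) is the splitting field of x^3 - 882 over Q.)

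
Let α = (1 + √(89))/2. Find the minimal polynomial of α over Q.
m_α(x) = x^2 - x - 22

From 2α - 1 = √(89), squaring gives (2α - 1)^2 = 89, i.e. 4α^2 - 4α + 1 = 89, so α^2 - α + (1 - 89)/4 = 0. Since 89 ≡ 1 (mod 4), (1 - 89)/4 = -22 ∈ Z. The polynomial x^2 - x - 22 has discriminant 1 - 4·(-22) = 89, which is not a perfect square in Q (d = 89 is squarefree and ≠ 1), so x^2 - x - 22 is irreducible over Q. It is the minimal polynomial of α.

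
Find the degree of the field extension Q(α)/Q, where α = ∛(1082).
[Q(α):Q] = 3

The minimal polynomial of α is x^3 - 1082, irreducible over Q since 1082 is not a perfect cube (so x^3 - 1082 has no rational root). Hence [Q(α):Q] = deg(m_α) = 3.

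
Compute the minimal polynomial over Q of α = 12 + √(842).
m_α(x) = x^2 - 24x - 698

From α - 12 = √(842), squaring gives (α - 12)^2 = 842, i.e. α^2 - 24α + 144 = 842, so α^2 - 24α - 698 = 0. The discriminant of x^2 - 24x - 698 is (-24)^2 - 4·(-698) = 576 + 2792 = 3368, and 4·(842) is not a perfect square in Q since 842 is squarefree and ≠ 1. Hence x^2 - 24x - 698 is irreducible over Q and is the minimal polynomial of α.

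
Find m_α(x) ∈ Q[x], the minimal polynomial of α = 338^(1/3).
m_α(x) = x^3 - 338

α satisfies α^3 = 338, so x^3 - 338 annihilates α. By the rational root test, a rational root p/q (in lowest terms) of x^3 - 338 would satisfy p^3 = 338 q^3, forcing q = 1 and p^3 = 338; but 338 is not a perfect cube, contradiction. A monic cubic over Q with no rational root is irreducible (any nontrivial factorization would include a linear factor). Hence x^3 - 338 is the minimal polynomial of α, and in particular [Q(α):Q] = 3.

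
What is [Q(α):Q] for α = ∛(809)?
[Q(α):Q] = 3

The minimal polynomial of α is x^3 - 809, irreducible over Q since 809 is not a perfect cube (so x^3 - 809 has no rational root). Hence [Q(α):Q] = deg(m_α) = 3.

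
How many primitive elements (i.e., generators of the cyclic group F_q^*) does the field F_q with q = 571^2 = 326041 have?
There are φ(326040) = 69120 primitive elements

F_q^* is cyclic of order q - 1 = 326040. A cyclic group of order m has exactly φ(m) generators. Here m = 326040 = 2^3 · 3 · 5 · 11 · 13 · 19, so the number of primitive elements is φ(326040) = 69120.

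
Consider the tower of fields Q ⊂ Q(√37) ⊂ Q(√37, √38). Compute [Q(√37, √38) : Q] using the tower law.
[Q(√37, √38) : Q] = 4

[Q(√37):Q] = 2 (min poly x^2 - 37, irreducible since 37 is squarefree > 1). For the top step, suppose √38 ∈ Q(√37), say √38 = c + d√37 with c, d ∈ Q. Squaring: 38 = c^2 + 37d^2 + 2cd√37. Since √37 ∉ Q this forces 2cd = 0. If d = 0 then √38 = c ∈ Q, contradicting 38 squarefree > 1. If c = 0 then 38 = 37d^2, so 37·38 = (37d)^2 is a perfect square in Q — but 37·38 = 1406 is not a perfect square (since 37 and 38 are distinct squarefree integers). Contradiction. Hence √38 ∉ Q(√37), so x^2 - 38 stays irreducible over Q(√37) and [Q(√37, √38) : Q(√37)] = 2. By the tower law, [Q(√37, √38) : Q] = 2 · 2 = 4.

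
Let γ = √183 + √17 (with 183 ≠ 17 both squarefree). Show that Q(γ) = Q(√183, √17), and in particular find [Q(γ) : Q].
[Q(γ) : Q] = 4 (equivalently, Q(γ) = Q(√183, √17))

Obviously Q(γ) ⊆ Q(√183, √17), and [Q(√183, √17):Q] = 4 (since 183, 17 are distinct squarefree integers > 1 with 3111 not a perfect square). To show equality we compute the minimal polynomial of γ. From γ = √183 + √17: γ^2 = 183 + 2√(3111) + 17 = 200 + 2√(3111), so γ^2 - 200 = 2√(3111); squaring, (γ^2 - 200)^2 = 4·3111, i.e. γ^4 - 400γ^2 + 40000 - 12444 = 0, i.e. γ^4 - 400γ^2 + 27556 = 0. So γ is a root of x^4 - 400x^2 + 27556. This polynomial is irreducible over Q: it has no rational root (each ±√183 ± √17 is irrational), and any factorization into two quadratics over Q would force √(3111) ∈ Q (pairing opposite roots) or √183, √17 ∈ Q (other pairings), all impossible. Hence [Q(γ):Q] = 4 = [Q(√183, √17):Q], so Q(γ) = Q(√183, √17).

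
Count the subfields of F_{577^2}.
F_{577^2} has 2 subfields

The subfields of F_{p^n} are exactly the fields F_{p^d} for d | n (each is the fixed field of the unique index-d subgroup of Gal(F_{p^n}/F_p) ≅ Z/nZ). The divisors of n = 2 are {1, 2}, giving 2 subfields: F_{577^1}, F_{577^2}.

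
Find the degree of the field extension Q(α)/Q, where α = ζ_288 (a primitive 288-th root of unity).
[Q(α):Q] = 96

The minimal polynomial of ζ_288 over Q is the 288-th cyclotomic polynomial Φ_288(x), which is irreducible over Q and has degree φ(288) = 96. Hence [Q(α):Q] = φ(288) = 96.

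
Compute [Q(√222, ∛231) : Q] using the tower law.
[Q(√222, ∛231) : Q] = 6

Let L = Q(√222, ∛231). Since Q(√222) ⊂ L and [Q(√222):Q] = 2, the tower law gives 2 | [L:Q]. Likewise Q(∛231) ⊂ L with [Q(∛231):Q] = 3 (because 231 is not a perfect cube), so 3 | [L:Q]. As gcd(2,3) = 1, [L:Q] is divisible by 6. Conversely L is generated over Q by √222 and ∛231, so [L:Q] ≤ 2·3 = 6. Therefore [Q(√222, ∛231) : Q] = 6.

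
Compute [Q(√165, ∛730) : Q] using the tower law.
[Q(√165, ∛730) : Q] = 6

Let L = Q(√165, ∛730). Since Q(√165) ⊂ L and [Q(√165):Q] = 2, the tower law gives 2 | [L:Q]. Likewise Q(∛730) ⊂ L with [Q(∛730):Q] = 3 (because 730 is not a perfect cube), so 3 | [L:Q]. As gcd(2,3) = 1, [L:Q] is divisible by 6. Conversely L is generated over Q by √165 and ∛730, so [L:Q] ≤ 2·3 = 6. Therefore [Q(√165, ∛730) : Q] = 6.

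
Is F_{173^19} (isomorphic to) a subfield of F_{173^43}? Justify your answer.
No: F_{173^19} is not a subfield of F_{173^43}

F_{p^m} embeds in F_{p^n} iff m | n. Here 19 ∤ 43 (since 43 = 2·19 + 5 with remainder 5 ≠ 0), so F_{173^19} is not a subfield of F_{173^43}. Equivalently: if it were, the tower law would give 19 = [F_{173^19}:F_173] dividing [F_{173^43}:F_173] = 43, contradiction.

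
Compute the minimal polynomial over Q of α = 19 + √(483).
m_α(x) = x^2 - 38x - 122

From α - 19 = √(483), squaring gives (α - 19)^2 = 483, i.e. α^2 - 38α + 361 = 483, so α^2 - 38α - 122 = 0. The discriminant of x^2 - 38x - 122 is (-38)^2 - 4·(-122) = 1444 + 488 = 1932, and 4·(483) is not a perfect square in Q since 483 is squarefree and ≠ 1. Hence x^2 - 38x - 122 is irreducible over Q and is the minimal polynomial of α.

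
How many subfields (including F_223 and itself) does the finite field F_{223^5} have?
F_{223^5} has 2 subfields

The subfields of F_{p^n} are exactly the fields F_{p^d} for d | n (each is the fixed field of the unique index-d subgroup of Gal(F_{p^n}/F_p) ≅ Z/nZ). The divisors of n = 5 are {1, 5}, giving 2 subfields: F_{223^1}, F_{223^5}.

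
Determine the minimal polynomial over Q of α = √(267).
m_α(x) = x^2 - 267

α satisfies α^2 - 267 = 0, so x^2 - 267 annihilates α. Since d = 267 is squarefree and ≠ 1, it is not a perfect square in Q, so x^2 - 267 has no rational root and is therefore irreducible over Q (a degree-2 polynomial over a field is irreducible iff it has no root). Hence m_α(x) = x^2 - 267.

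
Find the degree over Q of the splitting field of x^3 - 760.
[K : Q] = 6

The roots of x^3 - 760 are ∛760, ω∛760, ω^2∛760 where ω = e^(2πi/3) is a primitive cube root of unity, so K = Q(∛760, ω). Now [Q(∛760):Q] = 3 (since 760 is not a perfect cube, x^3 - 760 is irreducible) and [Q(ω):Q] = 2. Both 2 and 3 divide [K:Q], and [K:Q] ≤ 3·2 = 6, so [K:Q] = 6. (Equivalently: Q(∛760) ⊂ R but ω ∉ R, so [K : Q(∛760)] = 2.)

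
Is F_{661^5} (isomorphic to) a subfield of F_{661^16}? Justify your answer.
No: F_{661^5} is not a subfield of F_{661^16}

F_{p^m} embeds in F_{p^n} iff m | n. Here 5 ∤ 16 (since 16 = 3·5 + 1 with remainder 1 ≠ 0), so F_{661^5} is not a subfield of F_{661^16}. Equivalently: if it were, the tower law would give 5 = [F_{661^5}:F_661] dividing [F_{661^16}:F_661] = 16, contradiction.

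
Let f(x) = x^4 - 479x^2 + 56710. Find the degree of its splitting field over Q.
[K : Q] = 4

Solving the quadratic in x^2: x^2 = (479 ± √(479^2 - 4·56710))/2 = (479 ± √2601)/2 = (479 ± 51)/2, giving x^2 = 265 or x^2 = 214. So f(x) = (x^2 - 265)(x^2 - 214) and the roots of f are ±√265, ±√214. Hence the splitting field is K = Q(√265, √214). Since 265 and 214 are distinct squarefree integers > 1, their product 56710 is not a perfect square, so √214 ∉ Q(√265). By the tower law [K:Q] = [Q(√265,√214):Q(√265)] · [Q(√265):Q] = 2 · 2 = 4.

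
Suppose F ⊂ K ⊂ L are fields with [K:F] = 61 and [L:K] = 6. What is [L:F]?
[L:F] = 366

The tower law says that for any tower of field extensions F ⊂ K ⊂ L with finite degrees, [L:F] = [L:K] · [K:F]. Here this gives [L:F] = 6 · 61 = 366.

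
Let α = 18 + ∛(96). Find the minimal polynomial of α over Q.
m_α(x) = x^3 - 54x^2 + 972x - 5928

Set β = α - 18 = ∛(96), so β^3 = 96. Then (α - 18)^3 - 96 = 0, i.e. α is a root of g(x) = (x - 18)^3 - 96 = x^3 - 54x^2 + 972x - 5928. Since g(x) = h(x - 18) where h(x) = x^3 - 96, and h is irreducible over Q (because 96 is not a perfect cube, so h has no rational root, and a monic cubic with no rational root is irreducible), g is also irreducible (irreducibility is preserved under the substitution x → x - 18). Hence m_α(x) = x^3 - 54x^2 + 972x - 5928.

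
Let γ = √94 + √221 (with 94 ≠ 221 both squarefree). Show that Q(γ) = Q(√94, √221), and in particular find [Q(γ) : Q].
[Q(γ) : Q] = 4 (equivalently, Q(γ) = Q(√94, √221))

Obviously Q(γ) ⊆ Q(√94, √221), and [Q(√94, √221):Q] = 4 (since 94, 221 are distinct squarefree integers > 1 with 20774 not a perfect square). To show equality we compute the minimal polynomial of γ. From γ = √94 + √221: γ^2 = 94 + 2√(20774) + 221 = 315 + 2√(20774), so γ^2 - 315 = 2√(20774); squaring, (γ^2 - 315)^2 = 4·20774, i.e. γ^4 - 630γ^2 + 99225 - 83096 = 0, i.e. γ^4 - 630γ^2 + 16129 = 0. So γ is a root of x^4 - 630x^2 + 16129. This polynomial is irreducible over Q: it has no rational root (each ±√94 ± √221 is irrational), and any factorization into two quadratics over Q would force √(20774) ∈ Q (pairing opposite roots) or √94, √221 ∈ Q (other pairings), all impossible. Hence [Q(γ):Q] = 4 = [Q(√94, √221):Q], so Q(γ) = Q(√94, √221).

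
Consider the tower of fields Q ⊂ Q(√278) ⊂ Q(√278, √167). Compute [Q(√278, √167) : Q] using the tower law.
[Q(√278, √167) : Q] = 4

[Q(√278):Q] = 2 (min poly x^2 - 278, irreducible since 278 is squarefree > 1). For the top step, suppose √167 ∈ Q(√278), say √167 = c + d√278 with c, d ∈ Q. Squaring: 167 = c^2 + 278d^2 + 2cd√278. Since √278 ∉ Q this forces 2cd = 0. If d = 0 then √167 = c ∈ Q, contradicting 167 squarefree > 1. If c = 0 then 167 = 278d^2, so 278·167 = (278d)^2 is a perfect square in Q — but 278·167 = 46426 is not a perfect square (since 278 and 167 are distinct squarefree integers). Contradiction. Hence √167 ∉ Q(√278), so x^2 - 167 stays irreducible over Q(√278) and [Q(√278, √167) : Q(√278)] = 2. By the tower law, [Q(√278, √167) : Q] = 2 · 2 = 4.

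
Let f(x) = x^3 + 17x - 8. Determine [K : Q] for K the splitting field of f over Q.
[K : Q] = 6

By the rational root test, any rational root of the monic integer polynomial f(x) = x^3 + 17x - 8 must be an integer dividing the constant term -8, i.e. one of ±{1, 2, 4, 8}. Evaluating: f(1) = 10, f(-1) = -26, f(2) = 34, f(-2) = -50, f(4) = 124, f(-4) = -140, f(8) = 640, f(-8) = -656; none is 0, so f has no rational root and is therefore irreducible over Q (a cubic with no linear factor over a field is irreducible). For an irreducible cubic, the Galois group is A_3 or S_3 according as the discriminant disc(f) = -4a^3 - 27b^2 = -4·(17)^3 - 27·(-8)^2 = -21380 is or is not a square in Q. Here disc(f) = -21380 is not a perfect square in Q, so the Galois group of f over Q is not contained in A_3 and must be all of S_3. The splitting field has degree |S_3| = 6 over Q, so [K : Q] = 6.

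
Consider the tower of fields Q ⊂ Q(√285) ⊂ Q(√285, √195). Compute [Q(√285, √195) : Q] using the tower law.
[Q(√285, √195) : Q] = 4

[Q(√285):Q] = 2 (min poly x^2 - 285, irreducible since 285 is squarefree > 1). For the top step, suppose √195 ∈ Q(√285), say √195 = c + d√285 with c, d ∈ Q. Squaring: 195 = c^2 + 285d^2 + 2cd√285. Since √285 ∉ Q this forces 2cd = 0. If d = 0 then √195 = c ∈ Q, contradicting 195 squarefree > 1. If c = 0 then 195 = 285d^2, so 285·195 = (285d)^2 is a perfect square in Q — but 285·195 = 55575 is not a perfect square (since 285 and 195 are distinct squarefree integers). Contradiction. Hence √195 ∉ Q(√285), so x^2 - 195 stays irreducible over Q(√285) and [Q(√285, √195) : Q(√285)] = 2. By the tower law, [Q(√285, √195) : Q] = 2 · 2 = 4.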